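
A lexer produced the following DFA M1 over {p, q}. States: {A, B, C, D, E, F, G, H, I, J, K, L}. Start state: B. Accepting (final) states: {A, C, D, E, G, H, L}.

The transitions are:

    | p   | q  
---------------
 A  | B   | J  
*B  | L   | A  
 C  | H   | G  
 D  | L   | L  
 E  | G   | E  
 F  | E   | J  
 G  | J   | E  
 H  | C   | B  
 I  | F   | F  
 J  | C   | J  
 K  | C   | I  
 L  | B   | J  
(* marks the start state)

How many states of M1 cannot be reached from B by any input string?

BFS from B reaches {A, B, C, E, G, H, J, L}; the 4 state(s) D, F, I, K are never visited.

4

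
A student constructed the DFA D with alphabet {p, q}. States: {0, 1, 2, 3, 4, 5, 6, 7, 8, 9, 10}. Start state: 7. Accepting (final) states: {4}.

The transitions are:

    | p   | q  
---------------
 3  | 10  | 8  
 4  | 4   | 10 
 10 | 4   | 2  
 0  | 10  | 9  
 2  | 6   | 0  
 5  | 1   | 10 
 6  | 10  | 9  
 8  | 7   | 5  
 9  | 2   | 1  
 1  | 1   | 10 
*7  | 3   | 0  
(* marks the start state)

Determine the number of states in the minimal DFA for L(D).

6

P0 = {4} | {0,1,2,3,5,6,7,8,9,10}.
Refine {0,1,2,3,5,6,7,8,9,10} on symbol p: members go to different blocks, giving {0,1,2,3,5,6,7,8,9} and {10}.
Refine {0,1,2,3,5,6,7,8,9} on symbol p: members go to different blocks, giving {1,2,5,7,8,9} and {0,3,6}.
Split {1,2,5,7,8,9} by δ(·,p) → {1,5,8,9} and {2,7}.
Refine {1,5,8,9} on symbol p: members go to different blocks, giving {1,5} and {8,9}.
Stable partition: {4} | {1,5} | {10} | {0,3,6} | {2,7} | {8,9} — 6 equivalence classes.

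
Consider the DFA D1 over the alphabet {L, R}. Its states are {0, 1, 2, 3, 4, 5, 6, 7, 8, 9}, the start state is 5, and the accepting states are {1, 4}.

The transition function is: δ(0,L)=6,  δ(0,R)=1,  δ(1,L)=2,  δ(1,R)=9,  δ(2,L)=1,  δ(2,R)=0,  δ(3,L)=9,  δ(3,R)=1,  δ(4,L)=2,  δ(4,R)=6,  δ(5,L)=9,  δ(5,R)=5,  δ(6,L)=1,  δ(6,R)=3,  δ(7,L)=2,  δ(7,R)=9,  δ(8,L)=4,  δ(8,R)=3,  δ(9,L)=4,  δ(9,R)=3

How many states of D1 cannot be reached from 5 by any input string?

2

Starting at 5 and following transitions, the reachable set is {0, 1, 2, 3, 4, 5, 6, 9}. That leaves 7, 8 unreachable — 2 in total.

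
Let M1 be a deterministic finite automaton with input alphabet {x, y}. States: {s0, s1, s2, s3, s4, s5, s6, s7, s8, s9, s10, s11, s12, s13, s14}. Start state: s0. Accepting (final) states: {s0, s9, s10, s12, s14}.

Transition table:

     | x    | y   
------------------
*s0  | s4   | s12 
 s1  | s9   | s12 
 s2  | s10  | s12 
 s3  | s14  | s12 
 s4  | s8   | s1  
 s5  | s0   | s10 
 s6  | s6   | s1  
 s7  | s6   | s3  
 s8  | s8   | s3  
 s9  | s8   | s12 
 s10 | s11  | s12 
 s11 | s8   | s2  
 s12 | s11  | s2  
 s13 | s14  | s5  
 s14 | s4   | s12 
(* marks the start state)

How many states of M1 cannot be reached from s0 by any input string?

BFS from s0 reaches {s0, s1, s2, s3, s4, s8, s9, s10, s11, s12, s14}; the 4 state(s) s5, s6, s7, s13 are never visited.

4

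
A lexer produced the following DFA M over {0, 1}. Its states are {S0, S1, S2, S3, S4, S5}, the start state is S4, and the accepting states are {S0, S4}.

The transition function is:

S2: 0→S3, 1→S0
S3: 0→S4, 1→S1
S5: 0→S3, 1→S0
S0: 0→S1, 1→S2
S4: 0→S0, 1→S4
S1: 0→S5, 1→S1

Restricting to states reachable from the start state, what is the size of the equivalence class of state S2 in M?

2

Every state is reachable, so we keep all 6.
P0 = {S0,S4} | {S1,S2,S3,S5}.
Split {S0,S4} by δ(·,0) → {S0} and {S4}.
Split {S1,S2,S3,S5} by δ(·,0) → {S1,S2,S5} and {S3}.
Split {S1,S2,S5} by δ(·,0) → {S2,S5} and {S1}.
The partition is now stable with 5 blocks: {S0} | {S2,S5} | {S4} | {S3} | {S1}.
The equivalence class containing S2 is {S2,S5}, of size 2.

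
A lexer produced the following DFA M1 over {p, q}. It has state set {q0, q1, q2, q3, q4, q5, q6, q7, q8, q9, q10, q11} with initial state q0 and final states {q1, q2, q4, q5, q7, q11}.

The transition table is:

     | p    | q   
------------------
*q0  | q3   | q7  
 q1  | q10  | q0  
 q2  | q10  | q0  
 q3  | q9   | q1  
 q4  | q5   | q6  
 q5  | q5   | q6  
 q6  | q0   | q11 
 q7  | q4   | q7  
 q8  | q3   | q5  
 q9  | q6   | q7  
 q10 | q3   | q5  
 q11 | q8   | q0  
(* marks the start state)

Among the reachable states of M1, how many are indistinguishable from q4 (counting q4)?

2

First remove the unreachable states {q2}; 11 states remain.
P0 = {q1,q4,q5,q7,q11} | {q0,q3,q6,q8,q9,q10}.
Refine {q1,q4,q5,q7,q11} on symbol p: members go to different blocks, giving {q4,q5,q7} and {q1,q11}.
Split {q4,q5,q7} by δ(·,q) → {q4,q5} and {q7}.
Split {q0,q3,q6,q8,q9,q10} by δ(·,q) → {q0,q9} and {q3,q6} and {q8,q10}.
Stable partition: {q4,q5} | {q0,q9} | {q1,q11} | {q7} | {q3,q6} | {q8,q10} — 6 equivalence classes.
The equivalence class containing q4 is {q4,q5}, of size 2.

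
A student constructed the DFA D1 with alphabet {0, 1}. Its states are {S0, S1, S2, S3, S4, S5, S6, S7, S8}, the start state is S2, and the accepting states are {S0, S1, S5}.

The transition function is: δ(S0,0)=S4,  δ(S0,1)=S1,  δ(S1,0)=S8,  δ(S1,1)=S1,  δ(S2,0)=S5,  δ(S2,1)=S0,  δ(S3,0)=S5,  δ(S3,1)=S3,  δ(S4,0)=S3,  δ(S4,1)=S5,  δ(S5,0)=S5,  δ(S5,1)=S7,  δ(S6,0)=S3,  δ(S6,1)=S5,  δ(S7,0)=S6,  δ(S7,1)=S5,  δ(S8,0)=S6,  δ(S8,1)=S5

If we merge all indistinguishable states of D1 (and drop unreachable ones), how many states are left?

Initial partition by acceptance: {S0,S1,S5} | {S2,S3,S4,S6,S7,S8}.
Refine {S0,S1,S5} on symbol 0: members go to different blocks, giving {S0,S1} and {S5}.
On input 0, block {S2,S3,S4,S6,S7,S8} splits into {S4,S6,S7,S8} and {S2,S3}.
On input 0, block {S4,S6,S7,S8} splits into {S4,S6} and {S7,S8}.
On input 0, block {S0,S1} splits into {S0} and {S1}.
On input 1, block {S2,S3} splits into {S2} and {S3}.
No further refinement is possible. Final partition (7 blocks): {S0} | {S4,S6} | {S5} | {S2} | {S7,S8} | {S1} | {S3}.

7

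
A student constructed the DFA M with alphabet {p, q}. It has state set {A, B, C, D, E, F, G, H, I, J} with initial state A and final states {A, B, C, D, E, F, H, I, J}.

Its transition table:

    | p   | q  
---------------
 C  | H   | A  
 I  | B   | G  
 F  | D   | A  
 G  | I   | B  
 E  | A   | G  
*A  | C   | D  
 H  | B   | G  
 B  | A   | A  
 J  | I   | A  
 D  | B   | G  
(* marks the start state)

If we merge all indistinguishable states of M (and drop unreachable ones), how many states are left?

States {E,F,J} cannot be reached from the start state, so discard them.
P0 = {A,B,C,D,H,I} | {G}.
Refine {A,B,C,D,H,I} on symbol q: members go to different blocks, giving {A,B,C} and {D,H,I}.
On input p, block {A,B,C} splits into {A,B} and {C}.
On input p, block {A,B} splits into {A} and {B}.
No further refinement is possible. Final partition (5 blocks): {A} | {G} | {D,H,I} | {C} | {B}.

5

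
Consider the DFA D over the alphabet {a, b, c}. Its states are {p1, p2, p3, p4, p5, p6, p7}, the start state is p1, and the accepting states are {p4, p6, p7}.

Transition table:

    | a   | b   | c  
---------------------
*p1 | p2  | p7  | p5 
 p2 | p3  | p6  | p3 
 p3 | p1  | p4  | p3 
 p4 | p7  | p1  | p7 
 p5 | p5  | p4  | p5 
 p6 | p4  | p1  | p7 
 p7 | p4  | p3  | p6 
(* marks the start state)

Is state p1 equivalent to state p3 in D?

P0 = {p4,p6,p7} | {p1,p2,p3,p5}.
The partition is now stable with 2 blocks: {p4,p6,p7} | {p1,p2,p3,p5}.
p1 and p3 lie in the same block of the stable partition, so they are equivalent — no string distinguishes them.

Yes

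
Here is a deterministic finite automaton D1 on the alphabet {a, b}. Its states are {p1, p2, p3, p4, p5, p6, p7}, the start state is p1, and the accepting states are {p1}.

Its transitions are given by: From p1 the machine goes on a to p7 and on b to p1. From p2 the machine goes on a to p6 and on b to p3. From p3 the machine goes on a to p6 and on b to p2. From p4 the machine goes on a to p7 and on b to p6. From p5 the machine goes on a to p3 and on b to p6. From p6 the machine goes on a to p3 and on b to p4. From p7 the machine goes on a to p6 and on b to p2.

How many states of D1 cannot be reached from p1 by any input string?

Starting at p1 and following transitions, the reachable set is {p1, p2, p3, p4, p6, p7}. That leaves p5 unreachable — 1 in total.

1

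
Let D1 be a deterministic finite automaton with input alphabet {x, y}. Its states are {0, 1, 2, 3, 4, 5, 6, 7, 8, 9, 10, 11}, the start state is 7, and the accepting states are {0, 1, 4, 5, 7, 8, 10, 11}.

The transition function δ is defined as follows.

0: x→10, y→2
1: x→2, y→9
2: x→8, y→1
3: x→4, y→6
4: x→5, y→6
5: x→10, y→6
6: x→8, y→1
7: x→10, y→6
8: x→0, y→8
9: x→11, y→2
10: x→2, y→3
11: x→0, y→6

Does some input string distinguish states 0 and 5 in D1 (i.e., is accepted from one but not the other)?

Start with accepting vs non-accepting: {0,1,4,5,7,8,10,11} | {2,3,6,9}.
Refine {0,1,4,5,7,8,10,11} on symbol x: members go to different blocks, giving {0,4,5,7,8,11} and {1,10}.
On input x, block {0,4,5,7,8,11} splits into {0,5,7} and {4,8,11}.
Split {2,3,6,9} by δ(·,y) → {2,6} and {3,9}.
On input y, block {4,8,11} splits into {4,11} and {8}.
The partition is now stable with 6 blocks: {0,5,7} | {2,6} | {1,10} | {4,11} | {3,9} | {8}.
0 and 5 lie in the same block of the stable partition, so they are equivalent — no string distinguishes them.

No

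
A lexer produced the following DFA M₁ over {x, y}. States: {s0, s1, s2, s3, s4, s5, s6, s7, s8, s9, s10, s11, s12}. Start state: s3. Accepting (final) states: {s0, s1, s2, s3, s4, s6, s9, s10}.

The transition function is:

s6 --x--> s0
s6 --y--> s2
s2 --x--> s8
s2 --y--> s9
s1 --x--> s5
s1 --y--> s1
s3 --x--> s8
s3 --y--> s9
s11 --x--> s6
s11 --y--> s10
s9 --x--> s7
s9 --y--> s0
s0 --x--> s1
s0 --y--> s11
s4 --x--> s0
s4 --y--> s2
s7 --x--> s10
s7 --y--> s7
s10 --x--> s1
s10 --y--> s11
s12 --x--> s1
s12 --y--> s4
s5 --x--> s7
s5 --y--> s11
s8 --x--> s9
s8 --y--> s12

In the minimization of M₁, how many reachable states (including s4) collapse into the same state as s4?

All states are reachable from the start state.
Start with accepting vs non-accepting: {s0,s1,s2,s3,s4,s6,s9,s10} | {s5,s7,s8,s11,s12}.
On input x, block {s0,s1,s2,s3,s4,s6,s9,s10} splits into {s0,s4,s6,s10} and {s1,s2,s3,s9}.
Refine {s0,s4,s6,s10} on symbol x: members go to different blocks, giving {s0,s10} and {s4,s6}.
Refine {s5,s7,s8,s11,s12} on symbol x: members go to different blocks, giving {s8,s12} and {s5} and {s7} and {s11}.
On input y, block {s8,s12} splits into {s8} and {s12}.
Refine {s1,s2,s3,s9} on symbol x: members go to different blocks, giving {s2,s3} and {s1} and {s9}.
The partition is now stable with 10 blocks: {s0,s10} | {s8} | {s2,s3} | {s4,s6} | {s5} | {s7} | {s11} | {s12} | {s1} | {s9}.
State s4 belongs to the block {s4,s6}, which has 2 states.

2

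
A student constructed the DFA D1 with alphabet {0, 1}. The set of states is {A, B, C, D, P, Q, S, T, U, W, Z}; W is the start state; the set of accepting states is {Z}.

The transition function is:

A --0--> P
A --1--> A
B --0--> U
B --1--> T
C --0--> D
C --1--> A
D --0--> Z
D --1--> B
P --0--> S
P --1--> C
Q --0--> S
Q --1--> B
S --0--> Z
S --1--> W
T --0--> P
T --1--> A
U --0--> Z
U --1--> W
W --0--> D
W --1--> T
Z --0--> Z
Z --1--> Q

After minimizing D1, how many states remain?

5

All states are reachable from the start state.
Initial partition by acceptance: {Z} | {A,B,C,D,P,Q,S,T,U,W}.
Refine {A,B,C,D,P,Q,S,T,U,W} on symbol 0: members go to different blocks, giving {A,B,C,P,Q,T,W} and {D,S,U}.
Split {A,B,C,P,Q,T,W} by δ(·,0) → {B,C,P,Q,W} and {A,T}.
Split {B,C,P,Q,W} by δ(·,1) → {B,C,W} and {P,Q}.
No further refinement is possible. Final partition (5 blocks): {Z} | {B,C,W} | {D,S,U} | {A,T} | {P,Q}.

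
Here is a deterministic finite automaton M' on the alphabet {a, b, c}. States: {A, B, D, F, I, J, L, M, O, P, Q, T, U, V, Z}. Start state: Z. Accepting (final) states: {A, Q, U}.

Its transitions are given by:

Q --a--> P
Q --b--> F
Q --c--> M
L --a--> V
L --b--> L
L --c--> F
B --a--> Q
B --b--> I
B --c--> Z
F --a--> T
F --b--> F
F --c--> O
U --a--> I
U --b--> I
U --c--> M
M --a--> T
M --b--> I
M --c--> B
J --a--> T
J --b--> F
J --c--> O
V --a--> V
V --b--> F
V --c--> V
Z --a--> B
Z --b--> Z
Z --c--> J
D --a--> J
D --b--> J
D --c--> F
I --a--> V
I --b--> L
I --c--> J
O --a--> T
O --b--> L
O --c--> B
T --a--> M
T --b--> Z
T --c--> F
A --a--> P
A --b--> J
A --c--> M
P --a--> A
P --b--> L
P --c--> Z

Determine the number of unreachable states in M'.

2

No path from Z leads to D, U; the other 13 states are all reachable.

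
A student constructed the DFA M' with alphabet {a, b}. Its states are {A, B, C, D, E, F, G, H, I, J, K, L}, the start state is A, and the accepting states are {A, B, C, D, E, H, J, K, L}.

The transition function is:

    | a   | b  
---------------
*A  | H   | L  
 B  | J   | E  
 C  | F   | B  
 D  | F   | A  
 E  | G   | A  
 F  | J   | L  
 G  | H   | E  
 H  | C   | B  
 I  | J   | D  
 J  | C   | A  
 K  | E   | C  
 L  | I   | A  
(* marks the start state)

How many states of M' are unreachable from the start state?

1

BFS from A reaches {A, B, C, D, E, F, G, H, I, J, L}; the 1 state(s) K are never visited.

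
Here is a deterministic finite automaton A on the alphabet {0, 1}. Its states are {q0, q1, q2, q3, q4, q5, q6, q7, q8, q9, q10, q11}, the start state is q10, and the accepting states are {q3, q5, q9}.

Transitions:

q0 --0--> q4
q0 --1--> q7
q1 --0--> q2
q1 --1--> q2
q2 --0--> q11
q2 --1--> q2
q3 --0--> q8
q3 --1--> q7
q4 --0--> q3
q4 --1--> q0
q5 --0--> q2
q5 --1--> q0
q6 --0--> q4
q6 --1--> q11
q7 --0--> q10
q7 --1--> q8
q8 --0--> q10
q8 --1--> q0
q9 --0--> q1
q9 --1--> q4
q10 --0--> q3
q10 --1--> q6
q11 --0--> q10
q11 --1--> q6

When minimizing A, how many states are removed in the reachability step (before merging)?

4

BFS from q10 reaches {q0, q3, q4, q6, q7, q8, q10, q11}; the 4 state(s) q1, q2, q5, q9 are never visited.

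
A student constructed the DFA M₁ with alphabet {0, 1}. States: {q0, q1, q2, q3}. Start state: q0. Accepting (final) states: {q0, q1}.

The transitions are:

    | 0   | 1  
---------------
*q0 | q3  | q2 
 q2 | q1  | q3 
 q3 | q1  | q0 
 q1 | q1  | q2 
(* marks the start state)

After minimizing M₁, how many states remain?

4

P0 = {q0,q1} | {q2,q3}.
On input 0, block {q0,q1} splits into {q0} and {q1}.
Split {q2,q3} by δ(·,1) → {q2} and {q3}.
Stable partition: {q0} | {q2} | {q1} | {q3} — 4 equivalence classes.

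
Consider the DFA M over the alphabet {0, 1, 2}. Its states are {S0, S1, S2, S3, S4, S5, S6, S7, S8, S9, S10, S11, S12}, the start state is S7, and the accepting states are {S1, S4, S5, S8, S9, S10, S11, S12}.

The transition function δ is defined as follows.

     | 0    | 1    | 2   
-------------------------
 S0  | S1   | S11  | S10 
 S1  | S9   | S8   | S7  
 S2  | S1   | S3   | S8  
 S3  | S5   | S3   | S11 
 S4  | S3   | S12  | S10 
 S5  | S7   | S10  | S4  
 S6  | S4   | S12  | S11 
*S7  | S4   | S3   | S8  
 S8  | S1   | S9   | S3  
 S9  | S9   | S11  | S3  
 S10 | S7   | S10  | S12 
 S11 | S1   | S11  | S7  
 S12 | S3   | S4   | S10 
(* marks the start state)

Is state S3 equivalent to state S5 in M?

No

States {S0,S2,S6} cannot be reached from the start state, so discard them.
Initial partition by acceptance: {S1,S4,S5,S8,S9,S10,S11,S12} | {S3,S7}.
Split {S1,S4,S5,S8,S9,S10,S11,S12} by δ(·,0) → {S1,S8,S9,S11} and {S4,S5,S10,S12}.
The partition is now stable with 3 blocks: {S1,S8,S9,S11} | {S3,S7} | {S4,S5,S10,S12}.
S3 and S5 end up in different blocks, so they are distinguishable. For instance, the string 'ε' is accepted from only S5.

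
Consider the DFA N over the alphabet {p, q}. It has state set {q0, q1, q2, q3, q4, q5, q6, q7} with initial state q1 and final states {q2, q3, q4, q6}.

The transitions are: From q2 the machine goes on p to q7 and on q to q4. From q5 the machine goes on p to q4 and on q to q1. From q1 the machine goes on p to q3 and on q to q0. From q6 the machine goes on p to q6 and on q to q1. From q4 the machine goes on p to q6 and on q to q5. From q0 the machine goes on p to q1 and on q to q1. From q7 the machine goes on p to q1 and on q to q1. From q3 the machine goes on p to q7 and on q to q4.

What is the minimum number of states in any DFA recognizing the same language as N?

Reachable states from the start: {q0,q1,q3,q4,q5,q6,q7}. Unreachable: {q2} — drop them.
P0 = {q3,q4,q6} | {q0,q1,q5,q7}.
On input p, block {q3,q4,q6} splits into {q4,q6} and {q3}.
On input p, block {q0,q1,q5,q7} splits into {q0,q7} and {q1} and {q5}.
Split {q4,q6} by δ(·,q) → {q4} and {q6}.
Stable partition: {q4} | {q0,q7} | {q3} | {q1} | {q5} | {q6} — 6 equivalence classes.

6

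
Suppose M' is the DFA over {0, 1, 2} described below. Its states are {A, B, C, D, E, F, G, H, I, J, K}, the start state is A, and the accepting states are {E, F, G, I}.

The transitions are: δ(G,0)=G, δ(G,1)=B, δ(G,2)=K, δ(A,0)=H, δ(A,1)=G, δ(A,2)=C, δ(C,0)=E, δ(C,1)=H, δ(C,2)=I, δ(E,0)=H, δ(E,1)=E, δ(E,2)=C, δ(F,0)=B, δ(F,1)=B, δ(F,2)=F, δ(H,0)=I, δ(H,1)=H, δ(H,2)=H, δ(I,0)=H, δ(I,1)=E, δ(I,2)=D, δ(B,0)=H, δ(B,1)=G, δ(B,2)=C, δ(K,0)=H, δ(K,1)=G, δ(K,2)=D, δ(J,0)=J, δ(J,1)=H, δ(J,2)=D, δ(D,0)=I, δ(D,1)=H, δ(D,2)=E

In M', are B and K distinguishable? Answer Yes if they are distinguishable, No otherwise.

Reachable states from the start: {A,B,C,D,E,G,H,I,K}. Unreachable: {F,J} — drop them.
P0 = {E,G,I} | {A,B,C,D,H,K}.
Split {E,G,I} by δ(·,0) → {E,I} and {G}.
On input 0, block {A,B,C,D,H,K} splits into {A,B,K} and {C,D,H}.
Refine {C,D,H} on symbol 2: members go to different blocks, giving {C,D} and {H}.
The partition is now stable with 5 blocks: {E,I} | {A,B,K} | {G} | {C,D} | {H}.
B and K lie in the same block of the stable partition, so they are equivalent — no string distinguishes them.

No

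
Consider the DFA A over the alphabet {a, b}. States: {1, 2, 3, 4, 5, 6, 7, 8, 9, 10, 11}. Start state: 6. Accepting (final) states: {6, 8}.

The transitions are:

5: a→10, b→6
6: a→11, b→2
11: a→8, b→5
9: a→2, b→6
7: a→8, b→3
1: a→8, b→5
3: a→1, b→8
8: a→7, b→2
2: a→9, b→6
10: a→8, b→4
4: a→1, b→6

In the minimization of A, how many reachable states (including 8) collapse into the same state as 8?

2

Every state is reachable, so we keep all 11.
Start with accepting vs non-accepting: {6,8} | {1,2,3,4,5,7,9,10,11}.
Split {1,2,3,4,5,7,9,10,11} by δ(·,a) → {2,3,4,5,9} and {1,7,10,11}.
On input a, block {2,3,4,5,9} splits into {3,4,5} and {2,9}.
The partition is now stable with 4 blocks: {6,8} | {3,4,5} | {1,7,10,11} | {2,9}.
State 8 belongs to the block {6,8}, which has 2 states.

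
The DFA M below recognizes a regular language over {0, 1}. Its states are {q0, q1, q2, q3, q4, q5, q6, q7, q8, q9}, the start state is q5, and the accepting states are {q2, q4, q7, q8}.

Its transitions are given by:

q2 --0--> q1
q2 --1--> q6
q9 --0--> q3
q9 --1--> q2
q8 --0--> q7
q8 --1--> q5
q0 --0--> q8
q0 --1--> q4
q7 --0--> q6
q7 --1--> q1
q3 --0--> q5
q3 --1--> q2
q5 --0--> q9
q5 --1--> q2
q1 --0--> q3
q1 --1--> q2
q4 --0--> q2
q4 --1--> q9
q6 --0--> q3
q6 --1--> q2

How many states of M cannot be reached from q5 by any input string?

BFS from q5 reaches {q1, q2, q3, q5, q6, q9}; the 4 state(s) q0, q4, q7, q8 are never visited.

4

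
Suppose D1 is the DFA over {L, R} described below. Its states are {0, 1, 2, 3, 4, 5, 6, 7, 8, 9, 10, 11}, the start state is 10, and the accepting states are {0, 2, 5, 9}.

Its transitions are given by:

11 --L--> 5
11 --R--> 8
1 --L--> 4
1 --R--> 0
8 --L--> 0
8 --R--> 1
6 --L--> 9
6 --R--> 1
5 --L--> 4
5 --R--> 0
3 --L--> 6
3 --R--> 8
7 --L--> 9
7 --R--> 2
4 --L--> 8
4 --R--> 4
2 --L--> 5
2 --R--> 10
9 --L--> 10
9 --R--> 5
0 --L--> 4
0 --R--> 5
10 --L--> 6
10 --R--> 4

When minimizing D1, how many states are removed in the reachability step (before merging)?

Starting at 10 and following transitions, the reachable set is {0, 1, 4, 5, 6, 8, 9, 10}. That leaves 2, 3, 7, 11 unreachable — 4 in total.

4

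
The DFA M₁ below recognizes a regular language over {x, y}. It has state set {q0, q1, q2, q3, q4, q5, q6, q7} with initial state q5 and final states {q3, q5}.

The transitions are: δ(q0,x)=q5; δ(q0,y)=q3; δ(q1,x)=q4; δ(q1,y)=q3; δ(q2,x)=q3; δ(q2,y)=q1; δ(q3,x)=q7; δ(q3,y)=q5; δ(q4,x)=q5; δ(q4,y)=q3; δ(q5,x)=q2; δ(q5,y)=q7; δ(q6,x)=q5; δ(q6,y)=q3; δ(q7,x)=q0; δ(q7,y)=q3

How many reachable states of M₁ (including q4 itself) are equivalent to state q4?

2

States {q6} cannot be reached from the start state, so discard them.
P0 = {q3,q5} | {q0,q1,q2,q4,q7}.
Split {q3,q5} by δ(·,y) → {q3} and {q5}.
On input x, block {q0,q1,q2,q4,q7} splits into {q0,q4} and {q1,q7} and {q2}.
No further refinement is possible. Final partition (5 blocks): {q3} | {q0,q4} | {q5} | {q1,q7} | {q2}.
The equivalence class containing q4 is {q0,q4}, of size 2.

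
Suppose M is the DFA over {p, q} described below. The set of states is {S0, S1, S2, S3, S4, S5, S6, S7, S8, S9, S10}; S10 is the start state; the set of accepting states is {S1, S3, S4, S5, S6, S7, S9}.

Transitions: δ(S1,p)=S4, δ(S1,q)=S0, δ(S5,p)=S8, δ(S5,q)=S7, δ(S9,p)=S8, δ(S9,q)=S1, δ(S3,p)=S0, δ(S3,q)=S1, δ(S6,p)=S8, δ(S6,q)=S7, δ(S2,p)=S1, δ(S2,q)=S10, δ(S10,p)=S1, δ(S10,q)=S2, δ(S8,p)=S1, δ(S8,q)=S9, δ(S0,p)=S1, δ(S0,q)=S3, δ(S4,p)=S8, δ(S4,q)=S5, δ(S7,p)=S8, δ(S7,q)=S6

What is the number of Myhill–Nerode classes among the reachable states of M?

5

Initial partition by acceptance: {S1,S3,S4,S5,S6,S7,S9} | {S0,S2,S8,S10}.
Refine {S1,S3,S4,S5,S6,S7,S9} on symbol p: members go to different blocks, giving {S3,S4,S5,S6,S7,S9} and {S1}.
Refine {S3,S4,S5,S6,S7,S9} on symbol q: members go to different blocks, giving {S4,S5,S6,S7} and {S3,S9}.
On input q, block {S0,S2,S8,S10} splits into {S0,S8} and {S2,S10}.
Stable partition: {S4,S5,S6,S7} | {S0,S8} | {S1} | {S3,S9} | {S2,S10} — 5 equivalence classes.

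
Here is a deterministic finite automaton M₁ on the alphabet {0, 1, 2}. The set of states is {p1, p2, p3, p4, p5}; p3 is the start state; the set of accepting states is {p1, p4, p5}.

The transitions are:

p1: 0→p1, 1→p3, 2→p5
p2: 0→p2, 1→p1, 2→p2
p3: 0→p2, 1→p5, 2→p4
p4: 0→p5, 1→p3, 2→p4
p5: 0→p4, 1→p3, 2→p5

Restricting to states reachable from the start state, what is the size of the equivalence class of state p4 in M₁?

All states are reachable from the start state.
Start with accepting vs non-accepting: {p1,p4,p5} | {p2,p3}.
On input 2, block {p2,p3} splits into {p2} and {p3}.
No further refinement is possible. Final partition (3 blocks): {p1,p4,p5} | {p2} | {p3}.
The equivalence class containing p4 is {p1,p4,p5}, of size 3.

3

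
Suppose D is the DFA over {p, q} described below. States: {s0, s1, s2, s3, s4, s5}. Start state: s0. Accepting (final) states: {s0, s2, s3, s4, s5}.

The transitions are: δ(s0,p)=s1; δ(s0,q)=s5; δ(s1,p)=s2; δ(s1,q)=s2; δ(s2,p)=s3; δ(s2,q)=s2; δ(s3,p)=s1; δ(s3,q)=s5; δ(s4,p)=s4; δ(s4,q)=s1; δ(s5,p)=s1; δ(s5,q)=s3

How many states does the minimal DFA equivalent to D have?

3

States {s4} cannot be reached from the start state, so discard them.
P0 = {s0,s2,s3,s5} | {s1}.
Refine {s0,s2,s3,s5} on symbol p: members go to different blocks, giving {s0,s3,s5} and {s2}.
The partition is now stable with 3 blocks: {s0,s3,s5} | {s1} | {s2}.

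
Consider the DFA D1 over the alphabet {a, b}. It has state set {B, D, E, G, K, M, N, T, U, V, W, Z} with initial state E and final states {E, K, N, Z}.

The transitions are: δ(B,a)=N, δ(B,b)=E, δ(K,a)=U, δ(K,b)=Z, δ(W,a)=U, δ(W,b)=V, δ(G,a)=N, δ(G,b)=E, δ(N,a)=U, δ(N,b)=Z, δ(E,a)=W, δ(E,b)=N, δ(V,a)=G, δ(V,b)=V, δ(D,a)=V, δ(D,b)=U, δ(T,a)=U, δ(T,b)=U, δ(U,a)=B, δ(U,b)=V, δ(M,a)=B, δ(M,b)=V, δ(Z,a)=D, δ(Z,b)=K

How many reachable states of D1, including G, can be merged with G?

2

States {M,T} cannot be reached from the start state, so discard them.
Start with accepting vs non-accepting: {E,K,N,Z} | {B,D,G,U,V,W}.
Refine {B,D,G,U,V,W} on symbol a: members go to different blocks, giving {D,U,V,W} and {B,G}.
Refine {D,U,V,W} on symbol a: members go to different blocks, giving {U,V} and {D,W}.
Split {E,K,N,Z} by δ(·,a) → {E,Z} and {K,N}.
Stable partition: {E,Z} | {U,V} | {B,G} | {D,W} | {K,N} — 5 equivalence classes.
State G belongs to the block {B,G}, which has 2 states.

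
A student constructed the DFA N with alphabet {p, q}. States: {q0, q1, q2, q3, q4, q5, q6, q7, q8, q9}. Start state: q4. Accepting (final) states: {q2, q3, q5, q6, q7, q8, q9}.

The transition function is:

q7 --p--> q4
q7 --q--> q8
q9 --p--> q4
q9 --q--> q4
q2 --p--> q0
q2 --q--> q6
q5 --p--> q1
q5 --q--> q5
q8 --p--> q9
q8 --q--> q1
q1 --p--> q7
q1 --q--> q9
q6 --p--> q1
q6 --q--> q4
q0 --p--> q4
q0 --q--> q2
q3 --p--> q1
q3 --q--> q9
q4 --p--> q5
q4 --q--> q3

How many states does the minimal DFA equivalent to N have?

Reachable states from the start: {q1,q3,q4,q5,q7,q8,q9}. Unreachable: {q0,q2,q6} — drop them.
P0 = {q3,q5,q7,q8,q9} | {q1,q4}.
Split {q3,q5,q7,q8,q9} by δ(·,p) → {q3,q5,q7,q9} and {q8}.
On input q, block {q3,q5,q7,q9} splits into {q3,q5} and {q7} and {q9}.
Refine {q3,q5} on symbol q: members go to different blocks, giving {q3} and {q5}.
Refine {q1,q4} on symbol p: members go to different blocks, giving {q1} and {q4}.
The partition is now stable with 7 blocks: {q3} | {q1} | {q8} | {q7} | {q9} | {q5} | {q4}.

7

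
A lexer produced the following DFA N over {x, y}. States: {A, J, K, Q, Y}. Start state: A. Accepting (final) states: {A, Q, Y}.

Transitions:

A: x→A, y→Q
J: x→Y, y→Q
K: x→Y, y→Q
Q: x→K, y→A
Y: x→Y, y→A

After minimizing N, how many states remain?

4

Reachable states from the start: {A,K,Q,Y}. Unreachable: {J} — drop them.
Start with accepting vs non-accepting: {A,Q,Y} | {K}.
Split {A,Q,Y} by δ(·,x) → {A,Y} and {Q}.
Refine {A,Y} on symbol y: members go to different blocks, giving {A} and {Y}.
The partition is now stable with 4 blocks: {A} | {K} | {Q} | {Y}.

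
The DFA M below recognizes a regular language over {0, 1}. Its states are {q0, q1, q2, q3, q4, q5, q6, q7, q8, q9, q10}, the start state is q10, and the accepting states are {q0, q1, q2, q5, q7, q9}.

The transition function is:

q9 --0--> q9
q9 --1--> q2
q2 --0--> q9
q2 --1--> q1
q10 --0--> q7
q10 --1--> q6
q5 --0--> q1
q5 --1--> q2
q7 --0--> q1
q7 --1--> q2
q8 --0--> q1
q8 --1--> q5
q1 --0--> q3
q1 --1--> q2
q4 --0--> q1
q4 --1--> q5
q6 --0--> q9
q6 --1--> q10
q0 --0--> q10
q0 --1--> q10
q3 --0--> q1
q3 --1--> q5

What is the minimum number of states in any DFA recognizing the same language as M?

Reachable states from the start: {q1,q2,q3,q5,q6,q7,q9,q10}. Unreachable: {q0,q4,q8} — drop them.
Start with accepting vs non-accepting: {q1,q2,q5,q7,q9} | {q3,q6,q10}.
Split {q1,q2,q5,q7,q9} by δ(·,0) → {q2,q5,q7,q9} and {q1}.
Refine {q2,q5,q7,q9} on symbol 0: members go to different blocks, giving {q2,q9} and {q5,q7}.
On input 1, block {q2,q9} splits into {q2} and {q9}.
Refine {q3,q6,q10} on symbol 0: members go to different blocks, giving {q3} and {q6} and {q10}.
No further refinement is possible. Final partition (7 blocks): {q2} | {q3} | {q1} | {q5,q7} | {q9} | {q6} | {q10}.

7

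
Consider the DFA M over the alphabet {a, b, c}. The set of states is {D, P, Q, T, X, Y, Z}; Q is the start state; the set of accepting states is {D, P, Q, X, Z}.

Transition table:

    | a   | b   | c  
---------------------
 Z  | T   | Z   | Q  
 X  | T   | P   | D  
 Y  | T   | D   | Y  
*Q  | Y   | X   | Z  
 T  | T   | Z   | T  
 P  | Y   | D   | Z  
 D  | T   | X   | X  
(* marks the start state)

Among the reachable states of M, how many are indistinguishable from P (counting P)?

Every state is reachable, so we keep all 7.
Initial partition by acceptance: {D,P,Q,X,Z} | {T,Y}.
The partition is now stable with 2 blocks: {D,P,Q,X,Z} | {T,Y}.
State P belongs to the block {D,P,Q,X,Z}, which has 5 states.

5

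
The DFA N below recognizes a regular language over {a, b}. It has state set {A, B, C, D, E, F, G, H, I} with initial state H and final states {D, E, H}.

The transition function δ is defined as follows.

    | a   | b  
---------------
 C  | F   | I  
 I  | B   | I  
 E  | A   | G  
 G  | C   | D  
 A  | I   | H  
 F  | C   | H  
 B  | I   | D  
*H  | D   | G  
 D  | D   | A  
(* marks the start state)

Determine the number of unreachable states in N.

No path from H leads to E; the other 8 states are all reachable.

1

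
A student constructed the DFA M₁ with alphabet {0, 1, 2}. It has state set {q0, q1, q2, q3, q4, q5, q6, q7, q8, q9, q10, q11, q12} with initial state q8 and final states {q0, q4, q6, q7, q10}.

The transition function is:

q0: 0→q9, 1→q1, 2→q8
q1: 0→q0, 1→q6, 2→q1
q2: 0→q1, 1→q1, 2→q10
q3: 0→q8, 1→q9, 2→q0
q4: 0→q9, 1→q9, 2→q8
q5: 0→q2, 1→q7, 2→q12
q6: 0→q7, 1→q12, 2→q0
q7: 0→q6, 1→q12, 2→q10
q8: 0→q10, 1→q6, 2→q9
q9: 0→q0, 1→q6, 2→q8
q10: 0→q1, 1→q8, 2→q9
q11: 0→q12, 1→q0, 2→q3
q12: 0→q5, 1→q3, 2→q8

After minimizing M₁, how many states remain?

6

States {q4,q11} cannot be reached from the start state, so discard them.
Start with accepting vs non-accepting: {q0,q6,q7,q10} | {q1,q2,q3,q5,q8,q9,q12}.
Split {q0,q6,q7,q10} by δ(·,0) → {q0,q10} and {q6,q7}.
Split {q1,q2,q3,q5,q8,q9,q12} by δ(·,0) → {q2,q3,q5,q12} and {q1,q8,q9}.
Refine {q2,q3,q5,q12} on symbol 0: members go to different blocks, giving {q2,q3} and {q5,q12}.
Split {q5,q12} by δ(·,0) → {q5} and {q12}.
The partition is now stable with 6 blocks: {q0,q10} | {q2,q3} | {q6,q7} | {q1,q8,q9} | {q5} | {q12}.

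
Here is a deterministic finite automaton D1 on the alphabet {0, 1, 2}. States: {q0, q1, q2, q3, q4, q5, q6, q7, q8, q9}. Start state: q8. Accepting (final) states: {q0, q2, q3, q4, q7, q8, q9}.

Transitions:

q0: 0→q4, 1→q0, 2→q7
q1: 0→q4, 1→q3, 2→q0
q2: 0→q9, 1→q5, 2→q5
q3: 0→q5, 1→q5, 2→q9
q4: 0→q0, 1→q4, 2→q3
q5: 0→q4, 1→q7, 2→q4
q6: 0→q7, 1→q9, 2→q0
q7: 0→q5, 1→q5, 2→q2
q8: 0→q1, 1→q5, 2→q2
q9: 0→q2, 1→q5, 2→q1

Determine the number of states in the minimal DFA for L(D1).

First remove the unreachable states {q6}; 9 states remain.
P0 = {q0,q2,q3,q4,q7,q8,q9} | {q1,q5}.
Refine {q0,q2,q3,q4,q7,q8,q9} on symbol 0: members go to different blocks, giving {q0,q2,q4,q9} and {q3,q7,q8}.
On input 1, block {q0,q2,q4,q9} splits into {q0,q4} and {q2,q9}.
The partition is now stable with 4 blocks: {q0,q4} | {q1,q5} | {q3,q7,q8} | {q2,q9}.

4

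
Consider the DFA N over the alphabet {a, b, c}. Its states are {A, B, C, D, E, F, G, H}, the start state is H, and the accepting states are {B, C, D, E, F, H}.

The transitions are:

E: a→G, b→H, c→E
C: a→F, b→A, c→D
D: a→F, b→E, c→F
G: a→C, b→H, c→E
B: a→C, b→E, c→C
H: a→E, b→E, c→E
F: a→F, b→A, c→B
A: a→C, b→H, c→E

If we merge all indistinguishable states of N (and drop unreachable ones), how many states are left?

5

P0 = {B,C,D,E,F,H} | {A,G}.
Split {B,C,D,E,F,H} by δ(·,a) → {B,C,D,F,H} and {E}.
Split {B,C,D,F,H} by δ(·,a) → {B,C,D,F} and {H}.
Split {B,C,D,F} by δ(·,b) → {B,D} and {C,F}.
The partition is now stable with 5 blocks: {B,D} | {A,G} | {E} | {H} | {C,F}.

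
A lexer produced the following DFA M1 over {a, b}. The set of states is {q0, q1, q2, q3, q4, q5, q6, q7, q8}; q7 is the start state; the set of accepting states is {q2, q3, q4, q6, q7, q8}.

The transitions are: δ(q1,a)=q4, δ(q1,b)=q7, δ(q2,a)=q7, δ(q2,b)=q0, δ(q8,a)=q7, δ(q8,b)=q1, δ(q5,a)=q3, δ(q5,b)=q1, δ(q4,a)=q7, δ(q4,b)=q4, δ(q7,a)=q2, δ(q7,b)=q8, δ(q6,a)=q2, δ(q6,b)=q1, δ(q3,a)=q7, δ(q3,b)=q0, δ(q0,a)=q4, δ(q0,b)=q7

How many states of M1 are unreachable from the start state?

No path from q7 leads to q3, q5, q6; the other 6 states are all reachable.

3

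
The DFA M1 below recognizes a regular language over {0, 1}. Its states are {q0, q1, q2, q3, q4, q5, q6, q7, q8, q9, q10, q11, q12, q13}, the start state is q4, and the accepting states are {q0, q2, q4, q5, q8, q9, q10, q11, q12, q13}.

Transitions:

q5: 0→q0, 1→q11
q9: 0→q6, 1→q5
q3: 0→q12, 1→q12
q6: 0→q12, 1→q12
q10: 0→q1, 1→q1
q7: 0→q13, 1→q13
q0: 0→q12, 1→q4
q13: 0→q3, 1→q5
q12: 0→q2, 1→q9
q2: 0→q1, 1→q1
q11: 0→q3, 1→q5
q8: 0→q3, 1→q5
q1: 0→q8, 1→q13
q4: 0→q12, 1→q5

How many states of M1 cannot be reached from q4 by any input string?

Starting at q4 and following transitions, the reachable set is {q0, q1, q2, q3, q4, q5, q6, q8, q9, q11, q12, q13}. That leaves q7, q10 unreachable — 2 in total.

2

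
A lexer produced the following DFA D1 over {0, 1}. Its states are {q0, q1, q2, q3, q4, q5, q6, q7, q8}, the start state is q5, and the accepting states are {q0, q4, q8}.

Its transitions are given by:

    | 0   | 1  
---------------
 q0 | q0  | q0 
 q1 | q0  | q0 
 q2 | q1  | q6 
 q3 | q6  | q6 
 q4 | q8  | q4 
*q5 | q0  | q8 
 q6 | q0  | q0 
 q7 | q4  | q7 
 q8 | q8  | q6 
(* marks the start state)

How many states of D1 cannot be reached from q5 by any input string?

5

Starting at q5 and following transitions, the reachable set is {q0, q5, q6, q8}. That leaves q1, q2, q3, q4, q7 unreachable — 5 in total.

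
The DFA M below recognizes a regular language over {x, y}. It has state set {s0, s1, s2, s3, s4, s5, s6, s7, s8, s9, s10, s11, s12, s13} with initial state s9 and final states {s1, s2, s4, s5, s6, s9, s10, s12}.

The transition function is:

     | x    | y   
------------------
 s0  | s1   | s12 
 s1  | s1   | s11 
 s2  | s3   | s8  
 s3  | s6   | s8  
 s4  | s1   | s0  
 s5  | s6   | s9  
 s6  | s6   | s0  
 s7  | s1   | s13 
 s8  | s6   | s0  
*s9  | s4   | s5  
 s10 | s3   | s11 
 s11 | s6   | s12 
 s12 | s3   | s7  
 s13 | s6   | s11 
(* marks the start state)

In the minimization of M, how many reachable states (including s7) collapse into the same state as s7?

2

First remove the unreachable states {s2,s10}; 12 states remain.
Start with accepting vs non-accepting: {s1,s4,s5,s6,s9,s12} | {s0,s3,s7,s8,s11,s13}.
Refine {s1,s4,s5,s6,s9,s12} on symbol x: members go to different blocks, giving {s1,s4,s5,s6,s9} and {s12}.
Refine {s1,s4,s5,s6,s9} on symbol y: members go to different blocks, giving {s1,s4,s6} and {s5,s9}.
Split {s0,s3,s7,s8,s11,s13} by δ(·,y) → {s3,s7,s8,s13} and {s0,s11}.
Split {s3,s7,s8,s13} by δ(·,y) → {s3,s7} and {s8,s13}.
The partition is now stable with 6 blocks: {s1,s4,s6} | {s3,s7} | {s12} | {s5,s9} | {s0,s11} | {s8,s13}.
State s7 belongs to the block {s3,s7}, which has 2 states.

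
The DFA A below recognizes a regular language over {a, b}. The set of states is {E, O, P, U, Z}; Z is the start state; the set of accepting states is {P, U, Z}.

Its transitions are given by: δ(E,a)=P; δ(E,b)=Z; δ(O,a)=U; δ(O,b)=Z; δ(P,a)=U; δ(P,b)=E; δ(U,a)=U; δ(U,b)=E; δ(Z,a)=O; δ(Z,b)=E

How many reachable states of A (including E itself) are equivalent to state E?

Initial partition by acceptance: {P,U,Z} | {E,O}.
On input a, block {P,U,Z} splits into {P,U} and {Z}.
Stable partition: {P,U} | {E,O} | {Z} — 3 equivalence classes.
State E belongs to the block {E,O}, which has 2 states.

2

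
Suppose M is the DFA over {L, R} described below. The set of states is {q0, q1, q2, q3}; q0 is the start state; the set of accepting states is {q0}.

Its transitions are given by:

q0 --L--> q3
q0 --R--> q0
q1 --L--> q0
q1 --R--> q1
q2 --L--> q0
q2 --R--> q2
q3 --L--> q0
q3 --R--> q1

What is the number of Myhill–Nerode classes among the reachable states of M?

First remove the unreachable states {q2}; 3 states remain.
P0 = {q0} | {q1,q3}.
Stable partition: {q0} | {q1,q3} — 2 equivalence classes.

2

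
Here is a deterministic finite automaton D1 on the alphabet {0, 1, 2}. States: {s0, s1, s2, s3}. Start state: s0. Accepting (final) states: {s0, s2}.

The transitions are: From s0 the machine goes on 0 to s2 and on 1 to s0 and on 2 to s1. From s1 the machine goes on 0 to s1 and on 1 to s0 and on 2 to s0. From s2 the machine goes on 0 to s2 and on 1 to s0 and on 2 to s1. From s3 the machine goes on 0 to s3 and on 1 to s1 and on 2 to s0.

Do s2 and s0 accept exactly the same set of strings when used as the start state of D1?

Yes

Reachable states from the start: {s0,s1,s2}. Unreachable: {s3} — drop them.
P0 = {s0,s2} | {s1}.
Stable partition: {s0,s2} | {s1} — 2 equivalence classes.
s2 and s0 lie in the same block of the stable partition, so they are equivalent — no string distinguishes them.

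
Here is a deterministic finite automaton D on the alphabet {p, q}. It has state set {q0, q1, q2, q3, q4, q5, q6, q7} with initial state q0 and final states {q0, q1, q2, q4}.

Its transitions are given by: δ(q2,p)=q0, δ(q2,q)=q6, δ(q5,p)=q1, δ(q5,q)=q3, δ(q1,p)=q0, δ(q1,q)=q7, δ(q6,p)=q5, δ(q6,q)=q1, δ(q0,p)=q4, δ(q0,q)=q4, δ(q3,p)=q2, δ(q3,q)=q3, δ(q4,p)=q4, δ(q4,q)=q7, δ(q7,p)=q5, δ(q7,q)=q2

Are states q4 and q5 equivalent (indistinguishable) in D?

No

All states are reachable from the start state.
P0 = {q0,q1,q2,q4} | {q3,q5,q6,q7}.
Refine {q0,q1,q2,q4} on symbol q: members go to different blocks, giving {q1,q2,q4} and {q0}.
On input p, block {q1,q2,q4} splits into {q1,q2} and {q4}.
On input p, block {q3,q5,q6,q7} splits into {q3,q5} and {q6,q7}.
The partition is now stable with 5 blocks: {q1,q2} | {q3,q5} | {q0} | {q4} | {q6,q7}.
q4 and q5 end up in different blocks, so they are distinguishable. For instance, the string 'ε' is accepted from only q4.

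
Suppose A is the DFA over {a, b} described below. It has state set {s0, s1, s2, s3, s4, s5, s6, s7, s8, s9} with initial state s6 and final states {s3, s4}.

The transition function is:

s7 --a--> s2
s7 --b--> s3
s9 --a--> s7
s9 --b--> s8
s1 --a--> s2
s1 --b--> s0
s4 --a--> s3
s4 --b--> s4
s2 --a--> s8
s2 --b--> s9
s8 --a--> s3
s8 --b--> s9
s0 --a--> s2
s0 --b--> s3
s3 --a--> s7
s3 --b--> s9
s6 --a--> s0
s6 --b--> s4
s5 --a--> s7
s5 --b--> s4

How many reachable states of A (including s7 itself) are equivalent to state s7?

2

Reachable states from the start: {s0,s2,s3,s4,s6,s7,s8,s9}. Unreachable: {s1,s5} — drop them.
Start with accepting vs non-accepting: {s3,s4} | {s0,s2,s6,s7,s8,s9}.
On input a, block {s3,s4} splits into {s3} and {s4}.
On input a, block {s0,s2,s6,s7,s8,s9} splits into {s0,s2,s6,s7,s9} and {s8}.
On input a, block {s0,s2,s6,s7,s9} splits into {s0,s6,s7,s9} and {s2}.
On input a, block {s0,s6,s7,s9} splits into {s0,s7} and {s6,s9}.
Split {s6,s9} by δ(·,b) → {s6} and {s9}.
The partition is now stable with 7 blocks: {s3} | {s0,s7} | {s4} | {s8} | {s2} | {s6} | {s9}.
State s7 belongs to the block {s0,s7}, which has 2 states.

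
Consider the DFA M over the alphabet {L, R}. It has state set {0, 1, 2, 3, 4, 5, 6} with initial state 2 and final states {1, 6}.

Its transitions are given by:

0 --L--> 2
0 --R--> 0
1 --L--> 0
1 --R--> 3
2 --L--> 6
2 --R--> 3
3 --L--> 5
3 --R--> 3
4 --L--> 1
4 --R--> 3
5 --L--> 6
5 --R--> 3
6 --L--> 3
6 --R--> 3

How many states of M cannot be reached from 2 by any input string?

No path from 2 leads to 0, 1, 4; the other 4 states are all reachable.

3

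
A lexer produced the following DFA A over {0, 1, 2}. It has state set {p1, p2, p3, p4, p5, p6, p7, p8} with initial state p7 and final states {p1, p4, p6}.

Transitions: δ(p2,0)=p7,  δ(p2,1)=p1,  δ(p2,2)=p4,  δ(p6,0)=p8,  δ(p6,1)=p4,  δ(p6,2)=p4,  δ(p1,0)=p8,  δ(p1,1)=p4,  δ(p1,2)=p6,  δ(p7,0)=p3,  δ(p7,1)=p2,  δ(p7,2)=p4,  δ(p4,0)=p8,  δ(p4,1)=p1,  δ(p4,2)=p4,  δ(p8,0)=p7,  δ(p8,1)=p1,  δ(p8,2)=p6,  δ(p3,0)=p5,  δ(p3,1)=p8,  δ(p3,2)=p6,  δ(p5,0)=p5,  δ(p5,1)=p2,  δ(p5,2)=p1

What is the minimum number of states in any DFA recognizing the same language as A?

Every state is reachable, so we keep all 8.
Initial partition by acceptance: {p1,p4,p6} | {p2,p3,p5,p7,p8}.
On input 1, block {p2,p3,p5,p7,p8} splits into {p3,p5,p7} and {p2,p8}.
Stable partition: {p1,p4,p6} | {p3,p5,p7} | {p2,p8} — 3 equivalence classes.

3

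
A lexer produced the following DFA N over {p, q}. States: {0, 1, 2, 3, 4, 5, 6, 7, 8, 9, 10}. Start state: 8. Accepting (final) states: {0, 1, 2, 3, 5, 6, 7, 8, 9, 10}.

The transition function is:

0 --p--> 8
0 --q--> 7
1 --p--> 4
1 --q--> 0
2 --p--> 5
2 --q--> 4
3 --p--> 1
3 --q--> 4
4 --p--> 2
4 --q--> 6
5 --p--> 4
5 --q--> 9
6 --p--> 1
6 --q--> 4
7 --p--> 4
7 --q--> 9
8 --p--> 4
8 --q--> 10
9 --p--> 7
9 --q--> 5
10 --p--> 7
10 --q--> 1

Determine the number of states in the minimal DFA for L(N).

First remove the unreachable states {3}; 10 states remain.
P0 = {0,1,2,5,6,7,8,9,10} | {4}.
Split {0,1,2,5,6,7,8,9,10} by δ(·,p) → {0,2,6,9,10} and {1,5,7,8}.
On input q, block {0,2,6,9,10} splits into {0,9,10} and {2,6}.
The partition is now stable with 4 blocks: {0,9,10} | {4} | {1,5,7,8} | {2,6}.

4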